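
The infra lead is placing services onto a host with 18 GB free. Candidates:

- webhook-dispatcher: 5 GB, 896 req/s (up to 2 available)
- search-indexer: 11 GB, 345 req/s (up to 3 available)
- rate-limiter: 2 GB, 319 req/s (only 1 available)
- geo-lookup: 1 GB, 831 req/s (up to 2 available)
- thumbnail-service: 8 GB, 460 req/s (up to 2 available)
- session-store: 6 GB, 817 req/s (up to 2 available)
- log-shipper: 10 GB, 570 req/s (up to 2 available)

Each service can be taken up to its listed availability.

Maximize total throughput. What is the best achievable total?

4271

By throughput per GB: geo-lookup 831.00, webhook-dispatcher 179.20, rate-limiter 159.50 lead.
Greedy by ratio would take 2×webhook-dispatcher + rate-limiter + 2×geo-lookup: 14 GB used, total 3773.
Dropping rate-limiter frees 2 GB; slotting in session-store (6 GB) lifts the total to 4271 at 18 GB.
Every other selection either busts 18 GB or exceeds an availability limit or fails to beat 4271.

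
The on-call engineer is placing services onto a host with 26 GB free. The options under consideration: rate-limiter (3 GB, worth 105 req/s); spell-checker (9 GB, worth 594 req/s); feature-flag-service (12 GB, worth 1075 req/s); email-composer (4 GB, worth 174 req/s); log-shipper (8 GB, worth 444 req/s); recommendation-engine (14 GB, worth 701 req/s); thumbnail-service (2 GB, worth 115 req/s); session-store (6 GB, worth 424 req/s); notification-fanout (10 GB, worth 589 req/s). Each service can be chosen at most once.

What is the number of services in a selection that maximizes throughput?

3

Best achievable throughput is 1943.
One optimal bundle: feature-flag-service + log-shipper + session-store (26 GB).
All optima have 3 services.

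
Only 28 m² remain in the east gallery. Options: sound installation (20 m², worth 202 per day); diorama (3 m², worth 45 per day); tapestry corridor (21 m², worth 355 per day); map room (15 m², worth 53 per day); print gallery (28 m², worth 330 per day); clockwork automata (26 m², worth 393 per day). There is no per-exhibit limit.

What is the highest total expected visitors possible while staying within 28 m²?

445

Ranking by ratio (expected visitors/m²): tapestry corridor 16.90, clockwork automata 15.12, diorama 15.00.
2×diorama + tapestry corridor uses 27 of the 28 m² and totals 445.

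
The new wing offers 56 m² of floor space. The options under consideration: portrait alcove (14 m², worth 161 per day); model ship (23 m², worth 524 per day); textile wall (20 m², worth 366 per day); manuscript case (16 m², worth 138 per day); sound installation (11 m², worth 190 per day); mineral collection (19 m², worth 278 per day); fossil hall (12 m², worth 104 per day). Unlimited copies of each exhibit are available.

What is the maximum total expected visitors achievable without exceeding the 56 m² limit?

1094

Greedy by ratio would take 2×model ship: 46 m² used, total 1048.
The 23 m² tied up in model ship is better spent on 3×sound installation — total rises to 1094 (56 m²).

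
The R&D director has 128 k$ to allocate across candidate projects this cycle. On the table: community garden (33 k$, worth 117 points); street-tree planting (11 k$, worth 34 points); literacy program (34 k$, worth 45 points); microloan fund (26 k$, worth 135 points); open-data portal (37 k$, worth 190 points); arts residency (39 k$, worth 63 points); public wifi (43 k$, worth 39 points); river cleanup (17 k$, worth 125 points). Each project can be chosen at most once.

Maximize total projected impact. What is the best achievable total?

601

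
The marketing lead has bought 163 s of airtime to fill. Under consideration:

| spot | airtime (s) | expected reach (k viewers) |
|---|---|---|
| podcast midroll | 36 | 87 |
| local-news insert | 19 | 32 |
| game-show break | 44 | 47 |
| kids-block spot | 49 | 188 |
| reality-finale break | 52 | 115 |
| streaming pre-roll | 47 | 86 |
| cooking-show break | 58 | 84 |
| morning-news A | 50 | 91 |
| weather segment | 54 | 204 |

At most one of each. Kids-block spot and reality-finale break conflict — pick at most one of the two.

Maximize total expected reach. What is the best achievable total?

Best packing: podcast midroll + local-news insert + kids-block spot + weather segment — 158 s, 511 total.
The closest alternative, kids-block spot + morning-news A + weather segment, reaches only 483.

511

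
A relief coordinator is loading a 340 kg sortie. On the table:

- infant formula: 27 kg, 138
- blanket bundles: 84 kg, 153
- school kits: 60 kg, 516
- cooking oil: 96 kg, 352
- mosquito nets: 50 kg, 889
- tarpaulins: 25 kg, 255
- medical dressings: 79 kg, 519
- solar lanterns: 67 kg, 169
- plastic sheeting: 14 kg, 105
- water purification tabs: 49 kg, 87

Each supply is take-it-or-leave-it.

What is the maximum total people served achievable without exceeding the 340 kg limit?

Taking the top-ratio supplies first gives infant formula + school kits + mosquito nets + tarpaulins + medical dressings + solar lanterns + plastic sheeting for 2591 (322 kg).
Dropping solar lanterns and plastic sheeting frees 81 kg; slotting in cooking oil (96 kg) lifts the total to 2669 at 337 kg.
Next best is school kits + cooking oil + mosquito nets + tarpaulins + medical dressings + plastic sheeting at 2636 (324 kg) — short by 33.

2669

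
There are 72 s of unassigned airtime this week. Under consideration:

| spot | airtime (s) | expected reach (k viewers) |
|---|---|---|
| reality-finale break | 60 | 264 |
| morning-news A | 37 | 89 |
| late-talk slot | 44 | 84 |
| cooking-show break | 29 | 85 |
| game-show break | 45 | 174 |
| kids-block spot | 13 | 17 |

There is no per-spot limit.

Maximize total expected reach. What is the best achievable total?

264

Reality-finale break uses 60 of the 72 s and totals 264.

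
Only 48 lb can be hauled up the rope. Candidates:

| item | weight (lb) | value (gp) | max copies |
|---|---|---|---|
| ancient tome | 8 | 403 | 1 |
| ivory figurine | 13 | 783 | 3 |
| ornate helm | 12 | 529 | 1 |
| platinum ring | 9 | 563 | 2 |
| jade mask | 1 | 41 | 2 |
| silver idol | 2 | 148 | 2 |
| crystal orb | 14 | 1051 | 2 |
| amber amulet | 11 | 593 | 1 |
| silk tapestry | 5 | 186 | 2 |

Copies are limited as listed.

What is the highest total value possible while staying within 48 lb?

3376

Greedy by ratio would take platinum ring + 2×jade mask + 2×silver idol + 2×crystal orb + silk tapestry: 48 lb used, total 3229.
Dropping 2×jade mask and silver idol and silk tapestry frees 9 lb; slotting in platinum ring (9 lb) lifts the total to 3376 at 48 lb.
Every other selection either busts 48 lb or exceeds an availability limit or fails to beat 3376.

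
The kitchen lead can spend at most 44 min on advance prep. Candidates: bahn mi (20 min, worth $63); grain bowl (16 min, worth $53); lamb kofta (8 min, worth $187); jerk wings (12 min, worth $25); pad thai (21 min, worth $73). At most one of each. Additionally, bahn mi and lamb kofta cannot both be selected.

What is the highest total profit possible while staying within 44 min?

Density check — lamb kofta 23.38, pad thai 3.48, grain bowl 3.31 are the best per min.
Lamb kofta + jerk wings + pad thai uses 41 of the 44 min and totals 285.
Runner-up grain bowl + lamb kofta + jerk wings tops out at 265.

285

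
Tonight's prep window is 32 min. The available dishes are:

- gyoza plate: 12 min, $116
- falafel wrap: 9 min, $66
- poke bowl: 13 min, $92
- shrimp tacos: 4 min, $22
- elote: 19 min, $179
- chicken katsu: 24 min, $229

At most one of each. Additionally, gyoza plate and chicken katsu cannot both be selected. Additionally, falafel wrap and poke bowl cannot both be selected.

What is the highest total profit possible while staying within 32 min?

295

The ratio ordering already packs tightly: gyoza plate + elote, 31 min, 295.
No other feasible combination exceeds 295.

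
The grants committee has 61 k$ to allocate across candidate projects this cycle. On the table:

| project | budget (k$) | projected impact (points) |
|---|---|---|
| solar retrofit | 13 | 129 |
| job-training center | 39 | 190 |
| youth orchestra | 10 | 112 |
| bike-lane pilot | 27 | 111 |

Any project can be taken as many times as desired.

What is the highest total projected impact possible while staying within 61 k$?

672

Density check — youth orchestra 11.20, solar retrofit 9.92, job-training center 4.87, bike-lane pilot 4.11 are the best per k$.
The ratio ordering already packs tightly: 6×youth orchestra, 60 k$, 672.
That's the maximum — no swap from here does better than 672.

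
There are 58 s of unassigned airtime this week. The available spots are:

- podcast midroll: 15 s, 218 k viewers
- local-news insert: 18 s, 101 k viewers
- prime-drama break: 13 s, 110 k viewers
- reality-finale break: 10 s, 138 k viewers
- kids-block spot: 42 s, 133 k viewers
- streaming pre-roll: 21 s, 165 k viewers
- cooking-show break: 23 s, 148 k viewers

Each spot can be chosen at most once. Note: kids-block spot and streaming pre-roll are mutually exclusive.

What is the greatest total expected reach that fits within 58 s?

By expected reach per s: podcast midroll 14.53, reality-finale break 13.80, prime-drama break 8.46 lead.
Taking podcast midroll + local-news insert + prime-drama break + reality-finale break: 56 s used, 567 in expected reach.
The spare 2 s is too small for any remaining spot, and no feasible exchange beats 567.

567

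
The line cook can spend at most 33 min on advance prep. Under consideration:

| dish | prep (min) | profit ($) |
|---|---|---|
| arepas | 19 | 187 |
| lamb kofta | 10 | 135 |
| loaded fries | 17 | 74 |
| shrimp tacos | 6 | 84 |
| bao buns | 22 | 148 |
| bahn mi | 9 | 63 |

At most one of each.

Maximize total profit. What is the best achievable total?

322

Filling by ratio: lamb kofta + shrimp tacos + bahn mi for 282, with 8 min left unused.
The 15 min tied up in shrimp tacos and bahn mi is better spent on arepas — total rises to 322 (29 min).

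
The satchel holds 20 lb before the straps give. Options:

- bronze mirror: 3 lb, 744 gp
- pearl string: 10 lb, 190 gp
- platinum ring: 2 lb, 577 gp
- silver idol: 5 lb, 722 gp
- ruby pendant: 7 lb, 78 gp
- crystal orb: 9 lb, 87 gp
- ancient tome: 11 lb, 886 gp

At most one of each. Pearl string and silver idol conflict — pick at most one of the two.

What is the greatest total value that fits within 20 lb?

Bronze mirror + silver idol + ancient tome uses 19 of the 20 lb and totals 2352.

2352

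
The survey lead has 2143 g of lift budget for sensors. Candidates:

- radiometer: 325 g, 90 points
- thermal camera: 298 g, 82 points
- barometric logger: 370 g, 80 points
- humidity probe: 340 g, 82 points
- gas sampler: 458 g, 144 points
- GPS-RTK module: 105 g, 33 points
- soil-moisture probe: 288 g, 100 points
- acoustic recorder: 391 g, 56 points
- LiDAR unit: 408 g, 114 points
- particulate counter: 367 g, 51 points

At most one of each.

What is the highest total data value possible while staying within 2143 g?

612

By data value per g: soil-moisture probe 0.35, gas sampler 0.31, GPS-RTK module 0.31, LiDAR unit 0.28 lead.
Taking the top-ratio sensors first gives radiometer + thermal camera + gas sampler + GPS-RTK module + soil-moisture probe + LiDAR unit for 563 (1882 g).
Replace GPS-RTK module with humidity probe: the trade gains 49 net, giving 612 at 2117 g.
Runner-up radiometer + thermal camera + barometric logger + humidity probe + GPS-RTK module + soil-moisture probe + LiDAR unit tops out at 581.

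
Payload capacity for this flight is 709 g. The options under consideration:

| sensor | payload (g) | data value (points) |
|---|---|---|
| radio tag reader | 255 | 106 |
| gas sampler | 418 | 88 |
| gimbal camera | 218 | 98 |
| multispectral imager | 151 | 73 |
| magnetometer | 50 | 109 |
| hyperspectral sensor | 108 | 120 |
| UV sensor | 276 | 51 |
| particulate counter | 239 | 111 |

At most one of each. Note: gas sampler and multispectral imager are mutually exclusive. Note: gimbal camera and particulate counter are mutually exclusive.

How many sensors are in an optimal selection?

4

The maximum data value within 709 g is 446.
One optimal bundle: radio tag reader + magnetometer + hyperspectral sensor + particulate counter (652 g).
Every optimal selection uses 4 sensors.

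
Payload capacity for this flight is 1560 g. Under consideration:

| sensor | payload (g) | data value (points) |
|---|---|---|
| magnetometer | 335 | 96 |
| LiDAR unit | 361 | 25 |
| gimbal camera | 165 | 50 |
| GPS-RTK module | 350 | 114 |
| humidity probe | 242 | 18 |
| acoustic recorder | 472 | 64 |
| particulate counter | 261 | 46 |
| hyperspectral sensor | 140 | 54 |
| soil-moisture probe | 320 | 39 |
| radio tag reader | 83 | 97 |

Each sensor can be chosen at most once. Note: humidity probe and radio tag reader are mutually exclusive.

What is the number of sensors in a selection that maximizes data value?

Best achievable data value is 475.
For example magnetometer + gimbal camera + GPS-RTK module + acoustic recorder + hyperspectral sensor + radio tag reader achieves it, using 1545 g.
Any selection reaching 475 contains exactly 6 sensors.

6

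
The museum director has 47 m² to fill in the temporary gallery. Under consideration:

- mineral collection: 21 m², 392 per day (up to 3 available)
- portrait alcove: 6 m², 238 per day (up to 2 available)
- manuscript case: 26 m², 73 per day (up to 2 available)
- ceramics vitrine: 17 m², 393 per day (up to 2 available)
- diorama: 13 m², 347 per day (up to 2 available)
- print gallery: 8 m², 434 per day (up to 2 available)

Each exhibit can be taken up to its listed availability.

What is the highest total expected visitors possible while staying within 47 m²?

1737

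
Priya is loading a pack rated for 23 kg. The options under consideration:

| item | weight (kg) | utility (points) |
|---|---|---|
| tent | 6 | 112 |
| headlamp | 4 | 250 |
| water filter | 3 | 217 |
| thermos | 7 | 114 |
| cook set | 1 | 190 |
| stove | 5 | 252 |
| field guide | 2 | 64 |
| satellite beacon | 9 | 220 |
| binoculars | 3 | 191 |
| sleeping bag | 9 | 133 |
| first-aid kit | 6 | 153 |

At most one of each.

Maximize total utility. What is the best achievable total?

1253

Taking the top-ratio items first gives headlamp + water filter + cook set + stove + field guide + binoculars for 1164 (18 kg).
Dropping field guide frees 2 kg; slotting in first-aid kit (6 kg) lifts the total to 1253 at 22 kg.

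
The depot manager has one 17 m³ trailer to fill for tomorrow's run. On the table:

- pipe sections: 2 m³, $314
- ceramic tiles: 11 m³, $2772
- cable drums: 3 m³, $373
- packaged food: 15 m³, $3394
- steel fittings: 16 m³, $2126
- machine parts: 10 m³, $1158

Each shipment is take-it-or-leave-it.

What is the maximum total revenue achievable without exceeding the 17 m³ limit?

3708

A density-first pass picks pipe sections + ceramic tiles + cable drums — 3459 at 16 m³.
The 14 m³ tied up in ceramic tiles and cable drums is better spent on packaged food — total rises to 3708 (17 m³).
Every other selection either busts 17 m³ or fails to beat 3708.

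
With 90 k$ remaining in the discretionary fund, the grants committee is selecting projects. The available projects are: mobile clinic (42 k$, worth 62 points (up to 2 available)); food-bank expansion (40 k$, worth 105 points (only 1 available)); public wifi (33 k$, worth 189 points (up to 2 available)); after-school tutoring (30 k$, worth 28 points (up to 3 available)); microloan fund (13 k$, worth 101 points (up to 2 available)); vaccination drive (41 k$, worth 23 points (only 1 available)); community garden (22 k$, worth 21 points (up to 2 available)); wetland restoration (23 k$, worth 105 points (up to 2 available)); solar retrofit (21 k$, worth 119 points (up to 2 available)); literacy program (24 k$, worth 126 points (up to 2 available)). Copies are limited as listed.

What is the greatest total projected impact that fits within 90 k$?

528

Ranking by ratio (projected impact/k$): microloan fund 7.77, public wifi 5.73, solar retrofit 5.67.
Greedy by ratio would take public wifi + 2×microloan fund + solar retrofit: 80 k$ used, total 510.
Dropping microloan fund frees 13 k$; slotting in solar retrofit (21 k$) lifts the total to 528 at 88 k$.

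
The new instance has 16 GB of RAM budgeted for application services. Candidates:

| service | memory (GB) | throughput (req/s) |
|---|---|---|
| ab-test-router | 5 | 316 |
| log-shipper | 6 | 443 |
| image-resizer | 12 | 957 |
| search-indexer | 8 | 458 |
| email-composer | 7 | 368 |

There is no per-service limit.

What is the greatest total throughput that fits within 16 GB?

1075

Taking the top-ratio services first gives image-resizer for 957 (12 GB).
The 12 GB tied up in image-resizer is better spent on 2×ab-test-router + log-shipper — total rises to 1075 (16 GB).
That's the maximum — no swap from here does better than 1075.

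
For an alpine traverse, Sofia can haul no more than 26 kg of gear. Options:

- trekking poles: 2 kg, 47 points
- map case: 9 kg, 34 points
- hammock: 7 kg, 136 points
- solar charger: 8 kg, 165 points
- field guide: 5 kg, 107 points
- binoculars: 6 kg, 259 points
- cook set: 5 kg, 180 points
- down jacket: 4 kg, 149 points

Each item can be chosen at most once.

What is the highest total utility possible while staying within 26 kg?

800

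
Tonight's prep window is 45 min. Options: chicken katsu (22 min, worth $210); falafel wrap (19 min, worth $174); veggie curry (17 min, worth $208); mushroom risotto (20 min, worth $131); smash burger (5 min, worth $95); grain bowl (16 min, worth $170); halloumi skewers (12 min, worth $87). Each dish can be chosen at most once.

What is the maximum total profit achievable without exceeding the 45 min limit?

513

The ratio heuristic lands on veggie curry + smash burger + grain bowl (473) but leaves 7 min idle.
Dropping grain bowl frees 16 min; slotting in chicken katsu (22 min) lifts the total to 513 at 44 min.
The closest alternative, falafel wrap + veggie curry + smash burger, reaches only 477.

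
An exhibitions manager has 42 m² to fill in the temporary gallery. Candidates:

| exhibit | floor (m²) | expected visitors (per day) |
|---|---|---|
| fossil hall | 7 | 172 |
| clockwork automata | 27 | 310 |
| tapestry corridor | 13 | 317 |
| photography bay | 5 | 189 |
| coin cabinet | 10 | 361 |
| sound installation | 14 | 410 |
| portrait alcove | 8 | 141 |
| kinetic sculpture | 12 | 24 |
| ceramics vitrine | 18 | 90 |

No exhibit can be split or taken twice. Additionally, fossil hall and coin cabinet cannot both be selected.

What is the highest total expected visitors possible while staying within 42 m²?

1277

Best packing: tapestry corridor + photography bay + coin cabinet + sound installation — 42 m², 1277 total.
The closest alternative, photography bay + coin cabinet + sound installation + portrait alcove, reaches only 1101.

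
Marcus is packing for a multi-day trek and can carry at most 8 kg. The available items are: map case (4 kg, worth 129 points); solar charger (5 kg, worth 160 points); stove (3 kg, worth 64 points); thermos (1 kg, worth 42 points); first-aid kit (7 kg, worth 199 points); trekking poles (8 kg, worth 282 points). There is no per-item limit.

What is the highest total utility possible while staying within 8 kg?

8×thermos uses 8 of the 8 kg and totals 336.
Every other selection either busts 8 kg or fails to beat 336.

336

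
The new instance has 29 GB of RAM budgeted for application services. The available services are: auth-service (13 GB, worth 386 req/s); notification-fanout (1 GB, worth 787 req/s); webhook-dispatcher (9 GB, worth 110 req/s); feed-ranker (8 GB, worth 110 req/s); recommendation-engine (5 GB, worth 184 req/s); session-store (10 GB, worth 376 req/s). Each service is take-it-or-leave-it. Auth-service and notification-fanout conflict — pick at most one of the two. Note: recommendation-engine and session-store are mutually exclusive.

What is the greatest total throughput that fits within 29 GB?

Taking notification-fanout + webhook-dispatcher + feed-ranker + session-store: 28 GB used, 1383 in throughput.
The spare 1 GB is too small for any remaining service, and no feasible exchange beats 1383.

1383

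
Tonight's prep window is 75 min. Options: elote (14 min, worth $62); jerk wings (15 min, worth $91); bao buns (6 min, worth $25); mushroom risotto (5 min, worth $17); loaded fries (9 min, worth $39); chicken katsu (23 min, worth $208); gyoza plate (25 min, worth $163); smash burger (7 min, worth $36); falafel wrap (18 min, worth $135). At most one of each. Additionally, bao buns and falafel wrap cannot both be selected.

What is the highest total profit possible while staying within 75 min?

545

The ratio heuristic lands on chicken katsu + gyoza plate + smash burger + falafel wrap (542) but leaves 2 min idle.
The 7 min tied up in smash burger is better spent on loaded fries — total rises to 545 (75 min).
Runner-up chicken katsu + gyoza plate + smash burger + falafel wrap tops out at 542.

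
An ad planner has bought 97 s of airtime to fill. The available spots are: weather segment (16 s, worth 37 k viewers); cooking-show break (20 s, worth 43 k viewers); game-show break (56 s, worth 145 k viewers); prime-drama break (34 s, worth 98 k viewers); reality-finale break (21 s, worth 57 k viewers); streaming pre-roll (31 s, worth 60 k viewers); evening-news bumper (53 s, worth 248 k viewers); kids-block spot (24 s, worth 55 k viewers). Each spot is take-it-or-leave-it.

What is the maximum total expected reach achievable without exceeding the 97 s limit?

348

Filling by ratio: prime-drama break + evening-news bumper for 346, with 10 s left unused.
Dropping prime-drama break frees 34 s; slotting in cooking-show break + reality-finale break (41 s) lifts the total to 348 at 94 s.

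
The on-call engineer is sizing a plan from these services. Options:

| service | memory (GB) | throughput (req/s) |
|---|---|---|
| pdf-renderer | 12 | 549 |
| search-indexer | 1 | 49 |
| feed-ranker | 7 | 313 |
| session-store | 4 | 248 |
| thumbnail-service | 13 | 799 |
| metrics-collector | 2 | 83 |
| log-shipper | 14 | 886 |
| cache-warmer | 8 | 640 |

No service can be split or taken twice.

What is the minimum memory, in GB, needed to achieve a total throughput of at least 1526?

Look for the lowest-memory combination reaching 1526.
log-shipper + cache-warmer: 1526 throughput at 22 GB.
Below 22 GB the best achievable stays under 1526.

22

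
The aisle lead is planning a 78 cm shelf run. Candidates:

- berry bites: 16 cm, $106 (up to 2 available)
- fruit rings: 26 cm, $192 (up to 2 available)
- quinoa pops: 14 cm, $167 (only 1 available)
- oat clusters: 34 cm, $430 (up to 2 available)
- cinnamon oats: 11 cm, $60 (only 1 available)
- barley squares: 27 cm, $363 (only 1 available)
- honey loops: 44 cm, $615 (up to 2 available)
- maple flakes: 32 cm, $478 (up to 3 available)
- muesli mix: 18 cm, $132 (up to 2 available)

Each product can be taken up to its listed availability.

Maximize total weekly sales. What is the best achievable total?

Ranking by ratio (weekly sales/cm): maple flakes 14.94, honey loops 13.98, barley squares 13.44, oat clusters 12.65.
Taking quinoa pops + 2×maple flakes: 78 cm used, 1123 in weekly sales.
No other feasible combination exceeds 1123.

1123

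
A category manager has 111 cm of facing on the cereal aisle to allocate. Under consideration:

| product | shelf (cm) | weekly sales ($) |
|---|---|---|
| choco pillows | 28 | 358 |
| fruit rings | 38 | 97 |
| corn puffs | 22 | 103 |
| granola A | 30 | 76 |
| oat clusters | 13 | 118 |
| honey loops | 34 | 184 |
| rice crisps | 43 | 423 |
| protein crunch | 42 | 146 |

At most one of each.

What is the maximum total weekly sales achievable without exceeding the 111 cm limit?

By weekly sales per cm: choco pillows 12.79, rice crisps 9.84, oat clusters 9.08 lead.
Best packing: choco pillows + corn puffs + oat clusters + rice crisps — 106 cm, 1002 total.
An exhaustive check of the 256 subsets confirms 1002.

1002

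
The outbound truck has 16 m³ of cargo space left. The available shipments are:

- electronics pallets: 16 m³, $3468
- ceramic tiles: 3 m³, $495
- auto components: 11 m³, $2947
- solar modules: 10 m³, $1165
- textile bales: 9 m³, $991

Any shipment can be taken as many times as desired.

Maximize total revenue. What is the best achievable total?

Filling by ratio: ceramic tiles + auto components for 3442, with 2 m³ left unused.
The 14 m³ tied up in ceramic tiles and auto components is better spent on electronics pallets — total rises to 3468 (16 m³).

3468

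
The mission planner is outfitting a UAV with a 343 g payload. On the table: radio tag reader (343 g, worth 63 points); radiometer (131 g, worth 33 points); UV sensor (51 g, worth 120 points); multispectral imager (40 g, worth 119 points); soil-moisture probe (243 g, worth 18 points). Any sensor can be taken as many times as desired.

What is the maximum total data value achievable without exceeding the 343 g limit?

Ranking by ratio (data value/g): multispectral imager 2.98, UV sensor 2.35, radiometer 0.25.
Filling by ratio: 8×multispectral imager for 952, with 23 g left unused.
Dropping 2×multispectral imager frees 80 g; slotting in 2×UV sensor (102 g) lifts the total to 954 at 342 g.
That's the maximum — no swap from here does better than 954.

954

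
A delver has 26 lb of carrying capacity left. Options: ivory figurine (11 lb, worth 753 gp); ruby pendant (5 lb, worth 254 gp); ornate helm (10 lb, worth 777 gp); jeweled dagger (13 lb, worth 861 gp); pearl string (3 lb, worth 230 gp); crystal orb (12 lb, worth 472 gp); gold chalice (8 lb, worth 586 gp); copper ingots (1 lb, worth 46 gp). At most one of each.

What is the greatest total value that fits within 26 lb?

1868

A density-first pass picks ruby pendant + ornate helm + pearl string + gold chalice — 1847 at 26 lb.
Dropping ruby pendant and gold chalice frees 13 lb; slotting in jeweled dagger (13 lb) lifts the total to 1868 at 26 lb.
Nothing else within 26 lb beats 1868.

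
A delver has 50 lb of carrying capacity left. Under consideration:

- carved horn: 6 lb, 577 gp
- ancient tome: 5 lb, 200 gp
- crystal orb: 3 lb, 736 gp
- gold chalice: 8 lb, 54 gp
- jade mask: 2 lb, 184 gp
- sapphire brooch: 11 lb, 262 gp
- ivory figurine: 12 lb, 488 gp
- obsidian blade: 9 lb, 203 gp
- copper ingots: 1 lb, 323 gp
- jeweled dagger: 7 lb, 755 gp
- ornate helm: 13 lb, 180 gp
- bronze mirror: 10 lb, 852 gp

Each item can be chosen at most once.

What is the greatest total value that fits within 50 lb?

4118

Filling by ratio: carved horn + ancient tome + crystal orb + jade mask + ivory figurine + copper ingots + jeweled dagger + bronze mirror for 4115, with 4 lb left unused.
The 5 lb tied up in ancient tome is better spent on obsidian blade — total rises to 4118 (50 lb).
An exhaustive check of the 4096 subsets confirms 4118.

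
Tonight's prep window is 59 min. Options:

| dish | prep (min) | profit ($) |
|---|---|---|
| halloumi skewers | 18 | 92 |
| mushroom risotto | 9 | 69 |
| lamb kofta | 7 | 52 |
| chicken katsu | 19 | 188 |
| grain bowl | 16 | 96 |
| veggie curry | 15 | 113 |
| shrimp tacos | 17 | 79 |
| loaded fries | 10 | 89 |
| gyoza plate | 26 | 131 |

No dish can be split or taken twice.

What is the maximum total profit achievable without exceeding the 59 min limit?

A density-first pass picks mushroom risotto + chicken katsu + veggie curry + loaded fries — 459 at 53 min.
The 10 min tied up in loaded fries is better spent on grain bowl — total rises to 466 (59 min).
Nothing else within 59 min beats 466.

466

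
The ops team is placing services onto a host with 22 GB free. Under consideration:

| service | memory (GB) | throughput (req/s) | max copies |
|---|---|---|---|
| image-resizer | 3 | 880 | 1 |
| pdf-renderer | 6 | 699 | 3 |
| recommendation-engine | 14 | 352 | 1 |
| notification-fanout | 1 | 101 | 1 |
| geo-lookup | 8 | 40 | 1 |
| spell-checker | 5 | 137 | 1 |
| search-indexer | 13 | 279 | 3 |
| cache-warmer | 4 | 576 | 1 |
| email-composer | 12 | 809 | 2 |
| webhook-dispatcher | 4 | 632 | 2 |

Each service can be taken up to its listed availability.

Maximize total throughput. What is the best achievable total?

3520

Taking image-resizer + pdf-renderer + notification-fanout + cache-warmer + 2×webhook-dispatcher: 22 GB used, 3520 in throughput.
Every other selection either busts 22 GB or exceeds an availability limit or fails to beat 3520.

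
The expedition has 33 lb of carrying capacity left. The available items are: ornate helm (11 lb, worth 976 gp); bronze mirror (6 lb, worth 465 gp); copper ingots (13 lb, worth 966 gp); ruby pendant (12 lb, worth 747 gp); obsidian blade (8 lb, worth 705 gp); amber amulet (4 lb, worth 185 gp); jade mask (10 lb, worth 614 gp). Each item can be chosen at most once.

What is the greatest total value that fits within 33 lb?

2647

Greedy by ratio would take ornate helm + bronze mirror + obsidian blade + amber amulet: 29 lb used, total 2331.
Replace bronze mirror and amber amulet with copper ingots: the trade gains 316 net, giving 2647 at 32 lb.
Next best is ornate helm + obsidian blade + amber amulet + jade mask at 2480 (33 lb) — short by 167.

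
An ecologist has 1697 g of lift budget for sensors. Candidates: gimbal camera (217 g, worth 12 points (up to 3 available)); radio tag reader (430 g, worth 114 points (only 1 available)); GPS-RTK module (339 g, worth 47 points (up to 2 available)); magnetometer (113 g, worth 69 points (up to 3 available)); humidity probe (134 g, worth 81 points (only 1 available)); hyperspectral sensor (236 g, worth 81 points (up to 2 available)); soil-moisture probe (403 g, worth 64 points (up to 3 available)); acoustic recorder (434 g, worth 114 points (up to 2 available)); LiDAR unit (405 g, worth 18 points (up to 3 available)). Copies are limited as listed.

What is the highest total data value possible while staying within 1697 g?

Taking the top-ratio sensors first gives gimbal camera + radio tag reader + 3×magnetometer + humidity probe + 2×hyperspectral sensor for 576 (1592 g).
Replace gimbal camera and magnetometer with acoustic recorder: the trade gains 33 net, giving 609 at 1696 g.
Nothing else within 1697 g beats 609.

609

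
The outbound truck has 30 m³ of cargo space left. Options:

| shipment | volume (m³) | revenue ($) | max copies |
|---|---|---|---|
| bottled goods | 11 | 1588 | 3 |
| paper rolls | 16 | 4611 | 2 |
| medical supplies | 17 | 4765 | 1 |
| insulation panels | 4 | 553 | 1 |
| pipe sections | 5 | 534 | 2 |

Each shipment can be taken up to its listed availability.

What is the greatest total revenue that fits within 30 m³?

6353

A density-first pass picks bottled goods + paper rolls — 6199 at 27 m³.
The 16 m³ tied up in paper rolls is better spent on medical supplies — total rises to 6353 (28 m³).
Nothing else within 30 m³ beats 6353.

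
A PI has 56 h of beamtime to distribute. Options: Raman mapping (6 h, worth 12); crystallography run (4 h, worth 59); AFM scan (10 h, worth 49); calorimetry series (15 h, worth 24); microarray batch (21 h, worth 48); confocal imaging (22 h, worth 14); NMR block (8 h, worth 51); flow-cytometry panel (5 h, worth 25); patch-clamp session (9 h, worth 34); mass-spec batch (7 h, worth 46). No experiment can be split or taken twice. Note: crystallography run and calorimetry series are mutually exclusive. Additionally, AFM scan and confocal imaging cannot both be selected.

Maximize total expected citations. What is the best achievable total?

278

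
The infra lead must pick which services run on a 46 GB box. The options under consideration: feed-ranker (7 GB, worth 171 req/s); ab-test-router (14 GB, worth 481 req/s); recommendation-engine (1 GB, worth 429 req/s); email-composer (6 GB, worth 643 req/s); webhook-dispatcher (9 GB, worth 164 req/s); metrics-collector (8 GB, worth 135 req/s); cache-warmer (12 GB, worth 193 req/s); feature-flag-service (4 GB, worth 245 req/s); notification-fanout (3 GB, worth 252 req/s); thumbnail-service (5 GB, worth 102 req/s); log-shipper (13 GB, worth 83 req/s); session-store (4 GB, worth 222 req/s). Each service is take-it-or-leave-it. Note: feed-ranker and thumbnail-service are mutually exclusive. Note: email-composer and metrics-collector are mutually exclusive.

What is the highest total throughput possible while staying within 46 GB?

2538

Best packing: ab-test-router + recommendation-engine + email-composer + webhook-dispatcher + feature-flag-service + notification-fanout + thumbnail-service + session-store — 46 GB, 2538 total.
No other feasible combination exceeds 2538.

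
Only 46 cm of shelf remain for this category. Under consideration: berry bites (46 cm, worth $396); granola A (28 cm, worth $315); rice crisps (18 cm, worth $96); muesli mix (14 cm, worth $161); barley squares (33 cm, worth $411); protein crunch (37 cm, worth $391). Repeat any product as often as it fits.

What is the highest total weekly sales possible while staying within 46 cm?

By weekly sales per cm: barley squares 12.45, muesli mix 11.50, granola A 11.25, protein crunch 10.57 lead.
Taking the top-ratio products first gives barley squares for 411 (33 cm).
The 33 cm tied up in barley squares is better spent on 3×muesli mix — total rises to 483 (42 cm).

483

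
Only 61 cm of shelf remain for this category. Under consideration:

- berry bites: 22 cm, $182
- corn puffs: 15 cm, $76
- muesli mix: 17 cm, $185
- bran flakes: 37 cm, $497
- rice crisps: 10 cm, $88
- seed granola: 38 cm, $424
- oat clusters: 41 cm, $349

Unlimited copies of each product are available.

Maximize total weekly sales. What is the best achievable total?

Best packing: muesli mix + bran flakes — 54 cm, 682 total.
Every other selection either busts 61 cm or fails to beat 682.

682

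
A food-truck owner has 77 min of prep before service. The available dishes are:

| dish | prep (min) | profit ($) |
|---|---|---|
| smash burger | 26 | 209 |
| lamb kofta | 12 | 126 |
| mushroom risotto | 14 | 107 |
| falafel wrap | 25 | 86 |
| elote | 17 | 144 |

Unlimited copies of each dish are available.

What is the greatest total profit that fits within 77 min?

774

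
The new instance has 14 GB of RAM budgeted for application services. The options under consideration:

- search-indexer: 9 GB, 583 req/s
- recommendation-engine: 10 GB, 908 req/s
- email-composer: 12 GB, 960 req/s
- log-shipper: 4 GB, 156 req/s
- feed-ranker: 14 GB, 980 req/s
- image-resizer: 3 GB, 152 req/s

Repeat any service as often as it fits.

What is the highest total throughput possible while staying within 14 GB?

Filling by ratio: recommendation-engine + image-resizer for 1060, with 1 GB left unused.
The 3 GB tied up in image-resizer is better spent on log-shipper — total rises to 1064 (14 GB).
That's the maximum — no swap from here does better than 1064.

1064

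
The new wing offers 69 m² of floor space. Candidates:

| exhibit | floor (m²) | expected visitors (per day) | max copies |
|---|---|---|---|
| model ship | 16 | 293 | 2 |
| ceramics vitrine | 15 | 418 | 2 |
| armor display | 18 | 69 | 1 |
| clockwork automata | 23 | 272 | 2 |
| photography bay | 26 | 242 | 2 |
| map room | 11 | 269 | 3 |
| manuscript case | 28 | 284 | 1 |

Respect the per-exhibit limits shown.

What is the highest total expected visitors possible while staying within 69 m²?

1667

A density-first pass picks 2×ceramics vitrine + 3×map room — 1643 at 63 m².
Dropping map room frees 11 m²; slotting in model ship (16 m²) lifts the total to 1667 at 68 m².
Every other selection either busts 69 m² or exceeds an availability limit or fails to beat 1667.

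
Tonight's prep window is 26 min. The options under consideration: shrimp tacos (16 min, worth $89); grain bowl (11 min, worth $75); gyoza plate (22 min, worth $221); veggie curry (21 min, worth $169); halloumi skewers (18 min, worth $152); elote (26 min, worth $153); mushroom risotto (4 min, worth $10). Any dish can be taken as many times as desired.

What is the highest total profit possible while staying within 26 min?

By profit per min: gyoza plate 10.05, halloumi skewers 8.44, veggie curry 8.05, grain bowl 6.82 lead.
Best packing: gyoza plate + mushroom risotto — 26 min, 231 total.
Nothing else within 26 min beats 231.

231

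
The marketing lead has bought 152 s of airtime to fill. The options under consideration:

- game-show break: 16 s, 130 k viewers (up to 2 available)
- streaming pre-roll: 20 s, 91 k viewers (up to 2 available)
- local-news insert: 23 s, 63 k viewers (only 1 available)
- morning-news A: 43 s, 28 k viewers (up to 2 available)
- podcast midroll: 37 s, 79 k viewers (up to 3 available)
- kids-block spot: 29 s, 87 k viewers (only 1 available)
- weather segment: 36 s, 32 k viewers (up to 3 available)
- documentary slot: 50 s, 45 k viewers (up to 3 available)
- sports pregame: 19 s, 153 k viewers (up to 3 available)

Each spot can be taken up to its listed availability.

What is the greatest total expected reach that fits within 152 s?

964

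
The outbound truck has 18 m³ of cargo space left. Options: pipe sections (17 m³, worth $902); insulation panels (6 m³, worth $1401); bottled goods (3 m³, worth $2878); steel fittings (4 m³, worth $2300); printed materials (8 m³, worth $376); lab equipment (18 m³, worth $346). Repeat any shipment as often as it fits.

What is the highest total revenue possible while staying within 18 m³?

17268

Density check — bottled goods 959.33, steel fittings 575.00, insulation panels 233.50 are the best per m³.
6×bottled goods uses 18 of the 18 m³ and totals 17268.
That's the maximum — no swap from here does better than 17268.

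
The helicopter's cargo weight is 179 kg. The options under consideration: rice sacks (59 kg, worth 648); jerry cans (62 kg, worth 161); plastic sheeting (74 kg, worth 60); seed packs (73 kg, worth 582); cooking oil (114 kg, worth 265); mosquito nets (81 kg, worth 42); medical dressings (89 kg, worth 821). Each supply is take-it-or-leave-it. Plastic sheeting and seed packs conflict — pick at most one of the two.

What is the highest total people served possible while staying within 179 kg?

1469

Taking rice sacks + medical dressings: 148 kg used, 1469 in people served.
The closest alternative, seed packs + medical dressings, reaches only 1403.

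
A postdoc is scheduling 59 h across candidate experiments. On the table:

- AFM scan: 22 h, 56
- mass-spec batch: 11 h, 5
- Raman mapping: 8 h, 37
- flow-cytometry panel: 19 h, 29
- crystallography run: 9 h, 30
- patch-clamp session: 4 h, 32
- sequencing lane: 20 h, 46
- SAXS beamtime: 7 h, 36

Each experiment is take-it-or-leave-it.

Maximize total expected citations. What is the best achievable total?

The ratio ordering already packs tightly: AFM scan + Raman mapping + crystallography run + patch-clamp session + SAXS beamtime, 50 h, 191.

191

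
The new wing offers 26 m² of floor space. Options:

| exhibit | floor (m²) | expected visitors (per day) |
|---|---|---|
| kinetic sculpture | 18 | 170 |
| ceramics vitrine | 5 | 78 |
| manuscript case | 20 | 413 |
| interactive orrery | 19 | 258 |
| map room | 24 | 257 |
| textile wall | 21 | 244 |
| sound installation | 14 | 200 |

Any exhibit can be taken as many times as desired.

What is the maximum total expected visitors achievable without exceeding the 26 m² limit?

491

By expected visitors per m²: manuscript case 20.65, ceramics vitrine 15.60, sound installation 14.29 lead.
Best packing: ceramics vitrine + manuscript case — 25 m², 491 total.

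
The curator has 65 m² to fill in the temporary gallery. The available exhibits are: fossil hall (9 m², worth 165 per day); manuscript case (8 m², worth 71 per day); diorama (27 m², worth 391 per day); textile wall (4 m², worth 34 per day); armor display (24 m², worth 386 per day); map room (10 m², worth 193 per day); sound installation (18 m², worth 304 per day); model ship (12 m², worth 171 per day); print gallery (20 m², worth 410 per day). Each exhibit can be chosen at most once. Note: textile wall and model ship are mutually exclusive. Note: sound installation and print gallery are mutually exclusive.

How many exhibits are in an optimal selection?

4

Best achievable expected visitors is 1154.
fossil hall + armor display + map room + print gallery hits 1154 at 63 m².
Any selection reaching 1154 contains exactly 4 exhibits.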